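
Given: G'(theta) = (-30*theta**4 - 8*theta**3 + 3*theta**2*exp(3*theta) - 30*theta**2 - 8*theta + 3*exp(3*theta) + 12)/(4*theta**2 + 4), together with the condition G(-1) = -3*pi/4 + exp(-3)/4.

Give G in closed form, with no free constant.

A first test for any G(theta): its theta-derivative must equal the given G'(theta).
A general antiderivative is -5*theta**3/2 - theta**2 + exp(3*theta)/4 + 3*atan(theta) - 2 + C.
The condition gives C = -3*pi/4 + exp(-3)/4 - (-3*pi/4 - 1/2 + exp(-3)/4) = 1/2.
So G(theta) = -5*theta**3/2 - theta**2 + exp(3*theta)/4 + 3*atan(theta) - 3/2.
Check: d/dtheta[-5*theta**3/2 - theta**2 + exp(3*theta)/4 + 3*atan(theta) - 3/2] = (-30*theta**4 - 8*theta**3 + 3*theta**2*exp(3*theta) - 30*theta**2 - 8*theta + 3*exp(3*theta) + 12)/(4*theta**2 + 4) = G'(theta).

G(theta) = -5*theta**3/2 - theta**2 + exp(3*theta)/4 + 3*atan(theta) - 3/2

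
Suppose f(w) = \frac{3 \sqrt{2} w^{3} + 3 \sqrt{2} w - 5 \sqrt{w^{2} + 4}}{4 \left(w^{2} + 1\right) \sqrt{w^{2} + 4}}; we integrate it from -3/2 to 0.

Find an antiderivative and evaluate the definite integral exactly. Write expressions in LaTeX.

A candidate is checked by its d/dw: the result must match f(w).
F(w) = \frac{3 \sqrt{\frac{w^{2}}{2} + 2}}{2} - \frac{5 \operatorname{atan}{\left(w \right)}}{4} is an antiderivative of f.
Check: d/dw[\frac{3 \sqrt{\frac{w^{2}}{2} + 2}}{2} - \frac{5 \operatorname{atan}{\left(w \right)}}{4}] = \frac{3 \sqrt{2} w^{3} + 3 \sqrt{2} w - 5 \sqrt{w^{2} + 4}}{4 w^{2} \sqrt{w^{2} + 4} + 4 \sqrt{w^{2} + 4}}, which equals f(w).
F(0) = \frac{3 \sqrt{2}}{2}; F(-3/2) = \frac{5 \operatorname{atan}{\left(\frac{3}{2} \right)}}{4} + \frac{15 \sqrt{2}}{8}.
Integral = F(0) - F(-3/2) = - \frac{5 \operatorname{atan}{\left(\frac{3}{2} \right)}}{4} - \frac{3 \sqrt{2}}{8}.

Antiderivative: F(w) = \frac{3 \sqrt{\frac{w^{2}}{2} + 2}}{2} - \frac{5 \operatorname{atan}{\left(w \right)}}{4}; value = - \frac{5 \operatorname{atan}{\left(\frac{3}{2} \right)}}{4} - \frac{3 \sqrt{2}}{8}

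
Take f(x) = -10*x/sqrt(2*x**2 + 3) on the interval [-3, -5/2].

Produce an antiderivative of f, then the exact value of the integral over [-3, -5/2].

The substitution u = 2*x**2 + 3 works: f is exactly (dF/du)*(du/dx) for that inner function.
F(x) = -5*sqrt(2*x**2 + 3) is an antiderivative of f.
Check: d/dx[-5*sqrt(2*x**2 + 3)] = -10*x/sqrt(2*x**2 + 3) = f(x).
F(-5/2) = -5*sqrt(62)/2; F(-3) = -5*sqrt(21).
Integral = F(-5/2) - F(-3) = -5*sqrt(62)/2 + 5*sqrt(21).

Antiderivative: F(x) = -5*sqrt(2*x**2 + 3); value = -5*sqrt(62)/2 + 5*sqrt(21)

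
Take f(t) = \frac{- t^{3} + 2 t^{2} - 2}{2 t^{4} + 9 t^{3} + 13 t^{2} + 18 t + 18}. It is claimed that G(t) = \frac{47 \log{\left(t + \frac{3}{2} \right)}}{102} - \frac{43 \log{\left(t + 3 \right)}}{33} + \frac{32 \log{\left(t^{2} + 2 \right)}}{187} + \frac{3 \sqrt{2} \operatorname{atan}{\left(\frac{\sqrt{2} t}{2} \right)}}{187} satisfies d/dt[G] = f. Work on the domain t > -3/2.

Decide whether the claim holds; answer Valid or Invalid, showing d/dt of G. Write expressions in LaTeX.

Valid - differentiating G returns exactly f.

d/dt[G] = \frac{- t^{3} + 2 t^{2} - 2}{2 t^{4} + 9 t^{3} + 13 t^{2} + 18 t + 18}
This equals f(t) exactly, so the claim holds.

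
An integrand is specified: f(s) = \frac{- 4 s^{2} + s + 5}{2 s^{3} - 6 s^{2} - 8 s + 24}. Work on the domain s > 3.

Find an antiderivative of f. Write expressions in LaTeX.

An antiderivative is F(s) = - \frac{14 \log{\left(s - 3 \right)}}{5} + \frac{9 \log{\left(s - 2 \right)}}{8} - \frac{13 \log{\left(s + 2 \right)}}{40}.

The denominator factors as 2 \left(s - 3\right) \left(s - 2\right) \left(s + 2\right); partial fractions split f into directly integrable pieces: - \frac{13}{40 \left(s + 2\right)} + \frac{9}{8 \left(s - 2\right)} - \frac{14}{5 \left(s - 3\right)}.
Check: d/ds[- \frac{14 \log{\left(s - 3 \right)}}{5} + \frac{9 \log{\left(s - 2 \right)}}{8} - \frac{13 \log{\left(s + 2 \right)}}{40}] = \frac{- 4 s^{2} + s + 5}{2 s^{3} - 6 s^{2} - 8 s + 24} = f(s).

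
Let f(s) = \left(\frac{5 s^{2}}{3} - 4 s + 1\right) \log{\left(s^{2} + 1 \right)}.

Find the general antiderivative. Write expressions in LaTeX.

Whatever form F(s) takes, F'(s) = f(s) is non-negotiable.
Check: d/ds[\frac{5 s^{3} \log{\left(s^{2} + 1 \right)}}{9} - \frac{10 s^{3}}{27} - 2 s^{2} \log{\left(s^{2} + 1 \right)} + 2 s^{2} + s \log{\left(s^{2} + 1 \right)} - \frac{8 s}{9} - 2 \log{\left(s^{2} + 1 \right)} + \frac{8 \operatorname{atan}{\left(s \right)}}{9}] = \frac{5 s^{2} \log{\left(s^{2} + 1 \right)}}{3} - 4 s \log{\left(s^{2} + 1 \right)} + \log{\left(s^{2} + 1 \right)}, which equals f(s).

F(s) = \frac{5 s^{3} \log{\left(s^{2} + 1 \right)}}{9} - \frac{10 s^{3}}{27} - 2 s^{2} \log{\left(s^{2} + 1 \right)} + 2 s^{2} + s \log{\left(s^{2} + 1 \right)} - \frac{8 s}{9} - 2 \log{\left(s^{2} + 1 \right)} + \frac{8 \operatorname{atan}{\left(s \right)}}{9} + C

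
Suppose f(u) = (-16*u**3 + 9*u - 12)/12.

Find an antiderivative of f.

An antiderivative is F(u) = -u**4/3 + 3*u**2/8 - u.

An antiderivative F(u) passes only if d/du[F] lands on f(u) exactly.
Check: d/du[-u**4/3 + 3*u**2/8 - u] = -4*u**3/3 + 3*u/4 - 1, which equals f(u).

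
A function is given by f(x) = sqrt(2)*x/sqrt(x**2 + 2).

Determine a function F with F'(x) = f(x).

An antiderivative is F(x) = sqrt(2*x**2 + 4).

The substitution u = 2*x**2 + 4 works: f is exactly (dF/du)*(du/dx) for that inner function.
Check: d/dx[sqrt(2*x**2 + 4)] = sqrt(2)*x/sqrt(x**2 + 2) = f(x).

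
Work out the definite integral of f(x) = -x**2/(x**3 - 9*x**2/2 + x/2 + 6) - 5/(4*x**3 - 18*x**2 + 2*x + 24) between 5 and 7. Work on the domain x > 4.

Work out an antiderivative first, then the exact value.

Antiderivative: F(x) = (-69*log(x - 4) + 28*log(x - 3/2) - 9*log(x + 1))/50; value = -69*log(3)/50 - 14*log(7/2)/25 - 9*log(8)/50 + 9*log(6)/50 + 14*log(11/2)/25

The denominator factors as 2*(x - 4)*(x + 1)*(2*x - 3); partial fractions split f into directly integrable pieces: 28/(25*(2*x - 3)) - 9/(50*(x + 1)) - 69/(50*(x - 4)).
F(x) = (-69*log(x - 4) + 28*log(x - 3/2) - 9*log(x + 1))/50 is an antiderivative of f.
Check: d/dx[(-69*log(x - 4) + 28*log(x - 3/2) - 9*log(x + 1))/50] = (-4*x**2 - 5)/(4*x**3 - 18*x**2 + 2*x + 24), which equals f(x).
F(7) = -69*log(3)/50 - 9*log(8)/50 + 14*log(11/2)/25; F(5) = -9*log(6)/50 + 14*log(7/2)/25.
Integral = F(7) - F(5) = -69*log(3)/50 - 14*log(7/2)/25 - 9*log(8)/50 + 9*log(6)/50 + 14*log(11/2)/25.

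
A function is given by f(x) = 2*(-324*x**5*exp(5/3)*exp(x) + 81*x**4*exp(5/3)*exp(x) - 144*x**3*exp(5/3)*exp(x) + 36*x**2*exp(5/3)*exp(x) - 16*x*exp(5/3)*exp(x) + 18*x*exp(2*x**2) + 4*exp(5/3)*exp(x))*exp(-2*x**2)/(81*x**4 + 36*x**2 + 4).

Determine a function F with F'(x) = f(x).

An antiderivative is F(x) = (18*x**2*exp(5/3)*exp(x)*exp(-2*x**2) + 4*exp(5/3)*exp(x)*exp(-2*x**2) - 2)/(9*x**2 + 2).

Differentiate the proposed F(x) back; it has to land on f(x) exactly.
Check: d/dx[(18*x**2*exp(5/3)*exp(x)*exp(-2*x**2) + 4*exp(5/3)*exp(x)*exp(-2*x**2) - 2)/(9*x**2 + 2)] = (-648*x**5*exp(5/3)*exp(x) + 162*x**4*exp(5/3)*exp(x) - 288*x**3*exp(5/3)*exp(x) + 72*x**2*exp(5/3)*exp(x) - 32*x*exp(5/3)*exp(x) + 36*x*exp(2*x**2) + 8*exp(5/3)*exp(x))/(81*x**4*exp(2*x**2) + 36*x**2*exp(2*x**2) + 4*exp(2*x**2)), which equals f(x).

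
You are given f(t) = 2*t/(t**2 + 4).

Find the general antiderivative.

F(t) = log(t**2/2 + 2) + C

The substitution u = t**2/2 + 2 works: f is exactly (dF/du)*(du/dt) for that inner function.
Check: d/dt[log(t**2/2 + 2)] = 2*t/(t**2 + 4) = f(t).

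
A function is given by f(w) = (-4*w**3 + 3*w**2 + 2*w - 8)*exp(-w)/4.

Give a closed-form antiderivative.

Recognize the product-rule pattern: f = u'v + uv' with u = w**3 + 9*w**2/4 + 4*w + 6, v = exp(-w), so integration by parts undoes it.
Check: d/dw[(4*w**3 + 9*w**2 + 16*w + 24)*exp(-w)/4] = (-4*w**3 + 3*w**2 + 2*w - 8)*exp(-w)/4 = f(w).

An antiderivative is F(w) = (4*w**3 + 9*w**2 + 16*w + 24)*exp(-w)/4.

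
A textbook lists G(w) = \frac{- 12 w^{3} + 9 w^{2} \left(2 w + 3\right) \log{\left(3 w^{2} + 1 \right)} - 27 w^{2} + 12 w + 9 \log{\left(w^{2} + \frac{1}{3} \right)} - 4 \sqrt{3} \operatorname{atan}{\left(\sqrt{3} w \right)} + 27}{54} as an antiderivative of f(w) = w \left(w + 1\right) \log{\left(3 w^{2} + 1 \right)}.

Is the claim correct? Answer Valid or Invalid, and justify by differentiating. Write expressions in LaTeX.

Valid: G'(w) = f(w).

d/dw[G] = w^{2} \log{\left(3 w^{2} + 1 \right)} + w \log{\left(3 w^{2} + 1 \right)}
This equals f(w) exactly, so the claim holds.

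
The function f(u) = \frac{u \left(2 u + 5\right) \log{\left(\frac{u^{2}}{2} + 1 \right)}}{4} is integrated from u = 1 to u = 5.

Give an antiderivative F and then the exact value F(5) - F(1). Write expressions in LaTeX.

Differentiate the proposed F(u) back; it has to land on f(u) exactly.
F(u) = - \frac{u^{3}}{9} - \frac{5 u^{2}}{8} + \frac{2 u}{3} + \left(\frac{u^{3}}{6} + \frac{5 u^{2}}{8}\right) \log{\left(\frac{u^{2}}{2} + 1 \right)} + \frac{5 \log{\left(u^{2} + 2 \right)}}{4} - \frac{2 \sqrt{2} \operatorname{atan}{\left(\frac{\sqrt{2} u}{2} \right)}}{3} is an antiderivative of f.
Check: d/du[- \frac{u^{3}}{9} - \frac{5 u^{2}}{8} + \frac{2 u}{3} + \left(\frac{u^{3}}{6} + \frac{5 u^{2}}{8}\right) \log{\left(\frac{u^{2}}{2} + 1 \right)} + \frac{5 \log{\left(u^{2} + 2 \right)}}{4} - \frac{2 \sqrt{2} \operatorname{atan}{\left(\frac{\sqrt{2} u}{2} \right)}}{3}] = \frac{u^{2} \log{\left(\frac{u^{2}}{2} + 1 \right)}}{2} + \frac{5 u \log{\left(\frac{u^{2}}{2} + 1 \right)}}{4}, which equals f(u).
F(5) = - \frac{1885}{72} - \frac{2 \sqrt{2} \operatorname{atan}{\left(\frac{5 \sqrt{2}}{2} \right)}}{3} + \frac{5 \log{\left(27 \right)}}{4} + \frac{875 \log{\left(\frac{27}{2} \right)}}{24}; F(1) = - \frac{2 \sqrt{2} \operatorname{atan}{\left(\frac{\sqrt{2}}{2} \right)}}{3} - \frac{5}{72} + \frac{19 \log{\left(\frac{3}{2} \right)}}{24} + \frac{5 \log{\left(3 \right)}}{4}.
Integral = F(5) - F(1) = - \frac{235}{9} - \frac{5 \log{\left(3 \right)}}{4} - \frac{2 \sqrt{2} \operatorname{atan}{\left(\frac{5 \sqrt{2}}{2} \right)}}{3} - \frac{19 \log{\left(\frac{3}{2} \right)}}{24} + \frac{2 \sqrt{2} \operatorname{atan}{\left(\frac{\sqrt{2}}{2} \right)}}{3} + \frac{5 \log{\left(27 \right)}}{4} + \frac{875 \log{\left(\frac{27}{2} \right)}}{24}.

Antiderivative: F(u) = - \frac{u^{3}}{9} - \frac{5 u^{2}}{8} + \frac{2 u}{3} + \left(\frac{u^{3}}{6} + \frac{5 u^{2}}{8}\right) \log{\left(\frac{u^{2}}{2} + 1 \right)} + \frac{5 \log{\left(u^{2} + 2 \right)}}{4} - \frac{2 \sqrt{2} \operatorname{atan}{\left(\frac{\sqrt{2} u}{2} \right)}}{3}; value = - \frac{235}{9} - \frac{5 \log{\left(3 \right)}}{4} - \frac{2 \sqrt{2} \operatorname{atan}{\left(\frac{5 \sqrt{2}}{2} \right)}}{3} - \frac{19 \log{\left(\frac{3}{2} \right)}}{24} + \frac{2 \sqrt{2} \operatorname{atan}{\left(\frac{\sqrt{2}}{2} \right)}}{3} + \frac{5 \log{\left(27 \right)}}{4} + \frac{875 \log{\left(\frac{27}{2} \right)}}{24}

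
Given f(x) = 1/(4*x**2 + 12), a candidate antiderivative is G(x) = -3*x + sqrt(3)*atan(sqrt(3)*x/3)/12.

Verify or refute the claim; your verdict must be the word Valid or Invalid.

Invalid: d/dx[G] - f = -3, which is not 0.

d/dx[G] = (-12*x**2 - 35)/(4*x**2 + 12)
d/dx[G] - f(x) = -3 != 0.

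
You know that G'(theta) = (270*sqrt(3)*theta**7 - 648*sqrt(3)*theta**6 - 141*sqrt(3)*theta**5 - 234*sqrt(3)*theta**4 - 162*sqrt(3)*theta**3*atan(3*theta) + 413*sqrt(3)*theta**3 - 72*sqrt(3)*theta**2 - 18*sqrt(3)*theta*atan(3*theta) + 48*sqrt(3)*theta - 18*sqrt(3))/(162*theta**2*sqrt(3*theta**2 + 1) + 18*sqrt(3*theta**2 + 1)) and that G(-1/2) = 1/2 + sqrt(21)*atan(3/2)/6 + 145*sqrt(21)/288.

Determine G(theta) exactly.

G(theta) = sqrt(3)*(2*theta**4*sqrt(3*theta**2 + 1) - 6*theta**3*sqrt(3*theta**2 + 1) - 3*theta**2*sqrt(3*theta**2 + 1) - 6*sqrt(3*theta**2 + 1)*atan(3*theta) + 18*sqrt(3*theta**2 + 1) + 3*sqrt(3))/18

G'(theta) has the shape u'v + uv' for u = sqrt(theta**2 + 1/3) and v = theta**4/3 - theta**3 - theta**2/2 - atan(3*theta) + 3 — it is the derivative of the product u*v.
A general antiderivative is sqrt(theta**2 + 1/3)*(theta**4/3 - theta**3 - theta**2/2 - atan(3*theta) + 3) + C.
The condition gives C = 1/2 + sqrt(21)*atan(3/2)/6 + 145*sqrt(21)/288 - (sqrt(21)*atan(3/2)/6 + 145*sqrt(21)/288) = 1/2.
So G(theta) = sqrt(3)*(2*theta**4*sqrt(3*theta**2 + 1) - 6*theta**3*sqrt(3*theta**2 + 1) - 3*theta**2*sqrt(3*theta**2 + 1) - 6*sqrt(3*theta**2 + 1)*atan(3*theta) + 18*sqrt(3*theta**2 + 1) + 3*sqrt(3))/18.
Check: d/dtheta[sqrt(3)*(2*theta**4*sqrt(3*theta**2 + 1) - 6*theta**3*sqrt(3*theta**2 + 1) - 3*theta**2*sqrt(3*theta**2 + 1) - 6*sqrt(3*theta**2 + 1)*atan(3*theta) + 18*sqrt(3*theta**2 + 1) + 3*sqrt(3))/18] = (270*sqrt(3)*theta**7 - 648*sqrt(3)*theta**6 - 141*sqrt(3)*theta**5 - 234*sqrt(3)*theta**4 - 162*sqrt(3)*theta**3*atan(3*theta) + 413*sqrt(3)*theta**3 - 72*sqrt(3)*theta**2 - 18*sqrt(3)*theta*atan(3*theta) + 48*sqrt(3)*theta - 18*sqrt(3))/(162*theta**2*sqrt(3*theta**2 + 1) + 18*sqrt(3*theta**2 + 1)) = G'(theta).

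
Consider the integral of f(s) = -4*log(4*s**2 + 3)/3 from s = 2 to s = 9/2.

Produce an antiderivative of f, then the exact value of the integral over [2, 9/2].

An antiderivative F(s) passes only if d/ds[F] lands on f(s) exactly.
F(s) = -4*s*log(4*s**2 + 3)/3 + 8*s/3 - 4*sqrt(3)*atan(2*sqrt(3)*s/3)/3 is an antiderivative of f.
Check: d/ds[-4*s*log(4*s**2 + 3)/3 + 8*s/3 - 4*sqrt(3)*atan(2*sqrt(3)*s/3)/3] = -4*log(4*s**2 + 3)/3 = f(s).
F(9/2) = -6*log(84) - 4*sqrt(3)*atan(3*sqrt(3))/3 + 12; F(2) = -8*log(19)/3 - 4*sqrt(3)*atan(4*sqrt(3)/3)/3 + 16/3.
Integral = F(9/2) - F(2) = -6*log(84) - 4*sqrt(3)*atan(3*sqrt(3))/3 + 4*sqrt(3)*atan(4*sqrt(3)/3)/3 + 20/3 + 8*log(19)/3.

Antiderivative: F(s) = -4*s*log(4*s**2 + 3)/3 + 8*s/3 - 4*sqrt(3)*atan(2*sqrt(3)*s/3)/3; value = -6*log(84) - 4*sqrt(3)*atan(3*sqrt(3))/3 + 4*sqrt(3)*atan(4*sqrt(3)/3)/3 + 20/3 + 8*log(19)/3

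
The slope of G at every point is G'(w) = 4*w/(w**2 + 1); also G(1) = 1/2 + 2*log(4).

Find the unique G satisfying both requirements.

The substitution u = 2*w**2 + 2 works: G'(w) is exactly (dG/du)*(du/dw) for that inner function.
A general antiderivative is 2*log(2*w**2 + 2) + C.
The condition gives C = 1/2 + 2*log(4) - (2*log(4)) = 1/2.
So G(w) = (4*log(2*w**2 + 2) + 1)/2.
Check: d/dw[(4*log(2*w**2 + 2) + 1)/2] = 4*w/(w**2 + 1) = G'(w).

G(w) = (4*log(2*w**2 + 2) + 1)/2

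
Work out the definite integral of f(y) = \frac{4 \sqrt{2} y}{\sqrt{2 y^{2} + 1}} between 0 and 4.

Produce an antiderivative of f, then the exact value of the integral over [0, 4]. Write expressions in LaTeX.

The substitution u = 4 y^{2} + 2 works: f is exactly (dF/du)*(du/dy) for that inner function.
F(y) = 2 \sqrt{2} \sqrt{2 y^{2} + 1} is an antiderivative of f.
Check: d/dy[2 \sqrt{2} \sqrt{2 y^{2} + 1}] = \frac{4 \sqrt{2} y}{\sqrt{2 y^{2} + 1}} = f(y).
F(4) = 2 \sqrt{66}; F(0) = 2 \sqrt{2}.
Integral = F(4) - F(0) = - 2 \sqrt{2} + 2 \sqrt{66}.

Antiderivative: F(y) = 2 \sqrt{2} \sqrt{2 y^{2} + 1}; value = - 2 \sqrt{2} + 2 \sqrt{66}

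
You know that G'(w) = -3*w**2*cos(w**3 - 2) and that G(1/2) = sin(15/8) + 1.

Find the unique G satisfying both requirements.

The substitution u = w**3 - 2 works: G'(w) is exactly (dG/du)*(du/dw) for that inner function.
A general antiderivative is -sin(w**3 - 2) + C.
The condition gives C = sin(15/8) + 1 - (sin(15/8)) = 1.
So G(w) = 1 - sin(w**3 - 2).
Check: d/dw[1 - sin(w**3 - 2)] = -3*w**2*cos(w**3 - 2) = G'(w).

G(w) = 1 - sin(w**3 - 2)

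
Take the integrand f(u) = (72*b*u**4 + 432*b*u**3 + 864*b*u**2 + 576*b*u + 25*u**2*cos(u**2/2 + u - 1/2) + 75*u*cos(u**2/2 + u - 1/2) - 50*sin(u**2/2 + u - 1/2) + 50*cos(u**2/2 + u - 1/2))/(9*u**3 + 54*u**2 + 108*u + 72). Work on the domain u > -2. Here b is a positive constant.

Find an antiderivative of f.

An antiderivative is F(u) = 4*b*u**2 + 25*sin(u**2/2 + u - 1/2)/(3*u + 6)**2.

For F(u) to be correct the identity F'(u) - f(u) = 0 must hold.
Check: d/du[4*b*u**2 + 25*sin(u**2/2 + u - 1/2)/(3*u + 6)**2] = (72*b*u**4 + 432*b*u**3 + 864*b*u**2 + 576*b*u + 25*u**2*cos(u**2/2 + u - 1/2) + 75*u*cos(u**2/2 + u - 1/2) - 50*sin(u**2/2 + u - 1/2) + 50*cos(u**2/2 + u - 1/2))/(9*u**3 + 54*u**2 + 108*u + 72) = f(u).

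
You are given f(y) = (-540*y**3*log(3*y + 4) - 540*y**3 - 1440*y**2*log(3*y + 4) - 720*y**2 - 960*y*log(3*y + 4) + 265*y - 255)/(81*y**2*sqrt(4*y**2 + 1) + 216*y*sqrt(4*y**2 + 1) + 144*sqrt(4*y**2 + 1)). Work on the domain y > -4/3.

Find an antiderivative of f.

f has the shape u'v + uv' for u = 5*sqrt(4*y**2 + 1)/3 and v = -log(3*y + 4) + 5/(3*(3*y + 4)) — it is the derivative of the product u*v.
Check: d/dy[(-45*y*sqrt(4*y**2 + 1)*log(3*y + 4) - 60*sqrt(4*y**2 + 1)*log(3*y + 4) + 25*sqrt(4*y**2 + 1))/(27*y + 36)] = (-540*y**3*log(3*y + 4) - 540*y**3 - 1440*y**2*log(3*y + 4) - 720*y**2 - 960*y*log(3*y + 4) + 265*y - 255)/(81*y**2*sqrt(4*y**2 + 1) + 216*y*sqrt(4*y**2 + 1) + 144*sqrt(4*y**2 + 1)) = f(y).

An antiderivative is F(y) = (-45*y*sqrt(4*y**2 + 1)*log(3*y + 4) - 60*sqrt(4*y**2 + 1)*log(3*y + 4) + 25*sqrt(4*y**2 + 1))/(27*y + 36).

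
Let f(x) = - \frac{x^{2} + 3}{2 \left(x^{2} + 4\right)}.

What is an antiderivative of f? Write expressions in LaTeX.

For F(x) to be correct the identity F'(x) - f(x) = 0 must hold.
Check: d/dx[- \frac{x}{2} + \frac{\operatorname{atan}{\left(\frac{x}{2} \right)}}{4}] = \frac{- x^{2} - 3}{2 x^{2} + 8}, which equals f(x).

An antiderivative is F(x) = - \frac{x}{2} + \frac{\operatorname{atan}{\left(\frac{x}{2} \right)}}{4}.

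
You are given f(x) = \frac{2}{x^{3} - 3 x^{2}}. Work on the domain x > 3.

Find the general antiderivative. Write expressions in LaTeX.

F(x) = \frac{2 \left(- x \log{\left(x \right)} + x \log{\left(x - 3 \right)} + 3\right)}{9 x} + C

The denominator factors as x^{2} \left(x - 3\right); partial fractions split f into directly integrable pieces: \frac{2}{9 \left(x - 3\right)} - \frac{2}{9 x} - \frac{2}{3 x^{2}}.
Check: d/dx[\frac{2 \left(- x \log{\left(x \right)} + x \log{\left(x - 3 \right)} + 3\right)}{9 x}] = \frac{2}{x^{3} - 3 x^{2}} = f(x).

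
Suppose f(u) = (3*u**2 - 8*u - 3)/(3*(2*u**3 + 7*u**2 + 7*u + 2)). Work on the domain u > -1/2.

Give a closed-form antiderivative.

An antiderivative is F(u) = 7*log(u + 1/2)/18 - 8*log(u + 1)/3 + 25*log(u + 2)/9.

The denominator factors as 3*(u + 1)*(u + 2)*(2*u + 1); partial fractions split f into directly integrable pieces: 7/(9*(2*u + 1)) + 25/(9*(u + 2)) - 8/(3*(u + 1)).
Check: d/du[7*log(u + 1/2)/18 - 8*log(u + 1)/3 + 25*log(u + 2)/9] = (3*u**2 - 8*u - 3)/(6*u**3 + 21*u**2 + 21*u + 6), which equals f(u).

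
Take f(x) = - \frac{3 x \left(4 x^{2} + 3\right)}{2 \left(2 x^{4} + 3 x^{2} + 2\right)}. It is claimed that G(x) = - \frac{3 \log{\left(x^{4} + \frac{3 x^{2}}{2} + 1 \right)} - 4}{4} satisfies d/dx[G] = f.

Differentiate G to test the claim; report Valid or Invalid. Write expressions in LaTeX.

d/dx[G] = \frac{- 12 x^{3} - 9 x}{4 x^{4} + 6 x^{2} + 4}
This equals f(x) exactly, so the claim holds.

Valid - the claim checks out under differentiation.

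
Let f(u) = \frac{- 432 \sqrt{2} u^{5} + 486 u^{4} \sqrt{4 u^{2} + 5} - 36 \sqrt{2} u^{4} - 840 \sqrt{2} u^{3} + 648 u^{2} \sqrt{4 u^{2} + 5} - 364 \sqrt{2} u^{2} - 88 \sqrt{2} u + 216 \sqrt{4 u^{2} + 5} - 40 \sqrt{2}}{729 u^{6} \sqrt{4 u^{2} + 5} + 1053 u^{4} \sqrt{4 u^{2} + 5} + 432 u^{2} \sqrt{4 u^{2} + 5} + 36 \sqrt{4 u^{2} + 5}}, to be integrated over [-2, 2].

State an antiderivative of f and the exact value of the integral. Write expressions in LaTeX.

A candidate is checked by its d/du: the result must match f(u).
F(u) = - \frac{2 \left(\frac{2 u}{3} - \frac{2}{3}\right) \sqrt{2 u^{2} + \frac{5}{2}}}{3 \left(\frac{3 u^{2}}{2} + 1\right)} + 2 \operatorname{atan}{\left(3 u \right)} is an antiderivative of f.
Check: d/du[- \frac{2 \left(\frac{2 u}{3} - \frac{2}{3}\right) \sqrt{2 u^{2} + \frac{5}{2}}}{3 \left(\frac{3 u^{2}}{2} + 1\right)} + 2 \operatorname{atan}{\left(3 u \right)}] = \frac{- 432 \sqrt{2} u^{5} + 486 u^{4} \sqrt{4 u^{2} + 5} - 36 \sqrt{2} u^{4} - 840 \sqrt{2} u^{3} + 648 u^{2} \sqrt{4 u^{2} + 5} - 364 \sqrt{2} u^{2} - 88 \sqrt{2} u + 216 \sqrt{4 u^{2} + 5} - 40 \sqrt{2}}{729 u^{6} \sqrt{4 u^{2} + 5} + 1053 u^{4} \sqrt{4 u^{2} + 5} + 432 u^{2} \sqrt{4 u^{2} + 5} + 36 \sqrt{4 u^{2} + 5}} = f(u).
F(2) = - \frac{2 \sqrt{42}}{63} + 2 \operatorname{atan}{\left(6 \right)}; F(-2) = - 2 \operatorname{atan}{\left(6 \right)} + \frac{2 \sqrt{42}}{21}.
Integral = F(2) - F(-2) = - \frac{8 \sqrt{42}}{63} + 4 \operatorname{atan}{\left(6 \right)}.

Antiderivative: F(u) = - \frac{2 \left(\frac{2 u}{3} - \frac{2}{3}\right) \sqrt{2 u^{2} + \frac{5}{2}}}{3 \left(\frac{3 u^{2}}{2} + 1\right)} + 2 \operatorname{atan}{\left(3 u \right)}; value = - \frac{8 \sqrt{42}}{63} + 4 \operatorname{atan}{\left(6 \right)}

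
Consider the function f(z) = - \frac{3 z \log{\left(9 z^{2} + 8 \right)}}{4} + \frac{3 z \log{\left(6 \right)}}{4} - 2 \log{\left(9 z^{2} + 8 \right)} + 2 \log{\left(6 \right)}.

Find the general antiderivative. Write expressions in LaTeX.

F(z) = - \frac{9 z^{2} \log{\left(\frac{3 z^{2}}{2} + \frac{4}{3} \right)} - 9 z^{2} + 48 z \log{\left(\frac{3 z^{2}}{2} + \frac{4}{3} \right)} - 96 z + 8 \log{\left(z^{2} + \frac{8}{9} \right)} + 64 \sqrt{2} \operatorname{atan}{\left(\frac{3 \sqrt{2} z}{4} \right)}}{24} + C

Integrate term by term and add the pieces.
Check: d/dz[- \frac{9 z^{2} \log{\left(\frac{3 z^{2}}{2} + \frac{4}{3} \right)} - 9 z^{2} + 48 z \log{\left(\frac{3 z^{2}}{2} + \frac{4}{3} \right)} - 96 z + 8 \log{\left(z^{2} + \frac{8}{9} \right)} + 64 \sqrt{2} \operatorname{atan}{\left(\frac{3 \sqrt{2} z}{4} \right)}}{24}] = - \frac{3 z \log{\left(9 z^{2} + 8 \right)}}{4} + \frac{3 z \log{\left(6 \right)}}{4} - 2 \log{\left(9 z^{2} + 8 \right)} + 2 \log{\left(6 \right)} = f(z).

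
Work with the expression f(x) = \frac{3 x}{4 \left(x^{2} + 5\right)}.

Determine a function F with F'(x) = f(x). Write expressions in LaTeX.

An antiderivative is F(x) = \frac{3 \log{\left(x^{2} + 5 \right)}}{8}.

f matches the chain-rule pattern g'(h)*h' with inner function h(x) = x^{2} + 5; substituting u = h(x) collapses the integral.
Check: d/dx[\frac{3 \log{\left(x^{2} + 5 \right)}}{8}] = \frac{3 x}{4 x^{2} + 20}, which equals f(x).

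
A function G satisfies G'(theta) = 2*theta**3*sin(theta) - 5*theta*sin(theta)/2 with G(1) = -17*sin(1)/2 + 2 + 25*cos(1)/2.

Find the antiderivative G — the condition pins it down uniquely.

G(theta) = -2*theta**3*cos(theta) + 6*theta**2*sin(theta) + 29*theta*cos(theta)/2 - 29*sin(theta)/2 + 2

Integrate term by term and add the pieces.
A general antiderivative is -2*theta**3*cos(theta) + 6*theta**2*sin(theta) + 29*theta*cos(theta)/2 - 29*sin(theta)/2 + C.
The condition gives C = -17*sin(1)/2 + 2 + 25*cos(1)/2 - (-17*sin(1)/2 + 25*cos(1)/2) = 2.
So G(theta) = -2*theta**3*cos(theta) + 6*theta**2*sin(theta) + 29*theta*cos(theta)/2 - 29*sin(theta)/2 + 2.
Check: d/dtheta[-2*theta**3*cos(theta) + 6*theta**2*sin(theta) + 29*theta*cos(theta)/2 - 29*sin(theta)/2 + 2] = 2*theta**3*sin(theta) - 5*theta*sin(theta)/2 = G'(theta).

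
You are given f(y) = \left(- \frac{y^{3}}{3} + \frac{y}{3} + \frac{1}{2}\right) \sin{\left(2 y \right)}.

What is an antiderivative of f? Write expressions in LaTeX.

An antiderivative is F(y) = \frac{y^{3} \cos{\left(2 y \right)}}{6} - \frac{y^{2} \sin{\left(2 y \right)}}{4} - \frac{5 y \cos{\left(2 y \right)}}{12} + \frac{5 \sin{\left(2 y \right)}}{24} - \frac{\cos{\left(2 y \right)}}{4}.

Whatever form F(y) takes, F'(y) = f(y) is non-negotiable.
Check: d/dy[\frac{y^{3} \cos{\left(2 y \right)}}{6} - \frac{y^{2} \sin{\left(2 y \right)}}{4} - \frac{5 y \cos{\left(2 y \right)}}{12} + \frac{5 \sin{\left(2 y \right)}}{24} - \frac{\cos{\left(2 y \right)}}{4}] = - \frac{y^{3} \sin{\left(2 y \right)}}{3} + \frac{y \sin{\left(2 y \right)}}{3} + \frac{\sin{\left(2 y \right)}}{2}, which equals f(y).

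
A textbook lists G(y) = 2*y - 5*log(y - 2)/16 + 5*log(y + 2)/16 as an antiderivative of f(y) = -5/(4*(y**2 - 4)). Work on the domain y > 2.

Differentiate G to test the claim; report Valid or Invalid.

Invalid: d/dy[G] - f = 2, which is not 0.

d/dy[G] = (8*y**2 - 37)/(4*y**2 - 16)
d/dy[G] - f(y) = 2 != 0.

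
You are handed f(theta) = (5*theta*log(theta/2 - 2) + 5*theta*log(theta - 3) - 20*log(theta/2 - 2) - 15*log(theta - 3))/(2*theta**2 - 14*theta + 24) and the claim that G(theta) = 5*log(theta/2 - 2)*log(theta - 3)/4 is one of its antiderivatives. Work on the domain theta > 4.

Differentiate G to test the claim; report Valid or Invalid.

Invalid: d/dtheta[G] - f = (-5*theta*log(theta/2 - 2) - 5*theta*log(theta - 3) + 20*log(theta/2 - 2) + 15*log(theta - 3))/(4*theta**2 - 28*theta + 48), which is not 0.

d/dtheta[G] = (5*theta*log(theta/2 - 2) + 5*theta*log(theta - 3) - 20*log(theta/2 - 2) - 15*log(theta - 3))/(4*theta**2 - 28*theta + 48)
d/dtheta[G] - f(theta) = (-5*theta*log(theta/2 - 2) - 5*theta*log(theta - 3) + 20*log(theta/2 - 2) + 15*log(theta - 3))/(4*theta**2 - 28*theta + 48) != 0.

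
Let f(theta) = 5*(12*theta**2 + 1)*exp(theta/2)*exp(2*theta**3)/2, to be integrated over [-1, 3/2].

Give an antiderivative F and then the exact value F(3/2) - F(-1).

Antiderivative: F(theta) = 5*exp(theta/2)*exp(2*theta**3); value = -5*exp(-5/2) + 5*exp(15/2)

f matches the chain-rule pattern g'(h)*h' with inner function h(theta) = 2*theta**3 + theta/2; substituting u = h(theta) collapses the integral.
F(theta) = 5*exp(theta/2)*exp(2*theta**3) is an antiderivative of f.
Check: d/dtheta[5*exp(theta/2)*exp(2*theta**3)] = 30*theta**2*exp(theta/2)*exp(2*theta**3) + 5*exp(theta/2)*exp(2*theta**3)/2, which equals f(theta).
F(3/2) = 5*exp(15/2); F(-1) = 5*exp(-5/2).
Integral = F(3/2) - F(-1) = -5*exp(-5/2) + 5*exp(15/2).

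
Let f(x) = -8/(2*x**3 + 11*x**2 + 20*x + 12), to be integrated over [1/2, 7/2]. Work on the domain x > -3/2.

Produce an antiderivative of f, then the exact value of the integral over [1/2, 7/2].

The denominator factors as (x + 2)**2*(2*x + 3); partial fractions split f into directly integrable pieces: -32/(2*x + 3) + 16/(x + 2) + 8/(x + 2)**2.
F(x) = -16*log(x + 3/2) + 16*log(x + 2) - 8/(x + 2) is an antiderivative of f.
Check: d/dx[-16*log(x + 3/2) + 16*log(x + 2) - 8/(x + 2)] = -8/(2*x**3 + 11*x**2 + 20*x + 12) = f(x).
F(7/2) = -16*log(5) - 16/11 + 16*log(11/2); F(1/2) = -16*log(2) - 16/5 + 16*log(5/2).
Integral = F(7/2) - F(1/2) = -16*log(5) - 16*log(5/2) + 96/55 + 16*log(2) + 16*log(11/2).

Antiderivative: F(x) = -16*log(x + 3/2) + 16*log(x + 2) - 8/(x + 2); value = -16*log(5) - 16*log(5/2) + 96/55 + 16*log(2) + 16*log(11/2)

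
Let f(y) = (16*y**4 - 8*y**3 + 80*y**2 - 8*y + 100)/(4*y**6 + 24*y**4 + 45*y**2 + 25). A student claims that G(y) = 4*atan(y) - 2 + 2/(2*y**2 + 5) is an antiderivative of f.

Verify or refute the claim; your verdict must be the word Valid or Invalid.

d/dy[G] = (16*y**4 - 8*y**3 + 80*y**2 - 8*y + 100)/(4*y**6 + 24*y**4 + 45*y**2 + 25)
This equals f(y) exactly, so the claim holds.

Valid. The derivative of G reproduces f.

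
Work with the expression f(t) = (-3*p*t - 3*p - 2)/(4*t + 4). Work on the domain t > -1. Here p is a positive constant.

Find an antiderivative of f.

Check any antiderivative F(t) by computing F'(t) and comparing it with f(t).
Check: d/dt[-3*p*t/4 - log(3*t/2 + 3/2)/2] = (-3*p*t - 3*p - 2)/(4*t + 4) = f(t).

An antiderivative is F(t) = -3*p*t/4 - log(3*t/2 + 3/2)/2.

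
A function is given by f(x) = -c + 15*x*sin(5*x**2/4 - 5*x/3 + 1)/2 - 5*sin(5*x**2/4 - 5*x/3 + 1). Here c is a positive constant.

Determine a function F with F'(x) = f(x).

An antiderivative is F(x) = -c*x - 3*cos(5*x**2/4 - 5*x/3 + 1).

The integrand splits into summands that can be handled one at a time.
Check: d/dx[-c*x - 3*cos(5*x**2/4 - 5*x/3 + 1)] = -c + 15*x*sin(5*x**2/4 - 5*x/3 + 1)/2 - 5*sin(5*x**2/4 - 5*x/3 + 1) = f(x).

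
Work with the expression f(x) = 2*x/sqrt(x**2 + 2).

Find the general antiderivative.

The substitution u = x**2 + 2 works: f is exactly (dF/du)*(du/dx) for that inner function.
Check: d/dx[2*sqrt(x**2 + 2)] = 2*x/sqrt(x**2 + 2) = f(x).

F(x) = 2*sqrt(x**2 + 2) + C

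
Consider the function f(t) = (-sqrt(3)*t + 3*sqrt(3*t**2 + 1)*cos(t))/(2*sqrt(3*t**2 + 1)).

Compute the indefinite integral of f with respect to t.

Recover f(t) by differentiating a candidate F(t); any mismatch rules it out.
Check: d/dt[(-sqrt(3)*sqrt(3*t**2 + 1) + 9*sin(t))/6] = (-sqrt(3)*t + 3*sqrt(3*t**2 + 1)*cos(t))/(2*sqrt(3*t**2 + 1)) = f(t).

F(t) = (-sqrt(3)*sqrt(3*t**2 + 1) + 9*sin(t))/6 + C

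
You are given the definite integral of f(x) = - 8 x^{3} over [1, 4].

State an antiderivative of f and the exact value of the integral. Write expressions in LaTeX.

Antiderivative: F(x) = \frac{5 - 8 x^{4}}{4}; value = -510

Check any antiderivative F(x) by computing F'(x) and comparing it with f(x).
F(x) = \frac{5 - 8 x^{4}}{4} is an antiderivative of f.
Check: d/dx[\frac{5 - 8 x^{4}}{4}] = - 8 x^{3} = f(x).
F(4) = - \frac{2043}{4}; F(1) = - \frac{3}{4}.
Integral = F(4) - F(1) = -510.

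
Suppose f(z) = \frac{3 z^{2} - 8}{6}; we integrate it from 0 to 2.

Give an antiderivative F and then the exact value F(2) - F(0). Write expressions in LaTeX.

Antiderivative: F(z) = \frac{z^{3}}{6} - \frac{4 z}{3}; value = - \frac{4}{3}

For F(z) to be correct the identity F'(z) - f(z) = 0 must hold.
F(z) = \frac{z^{3}}{6} - \frac{4 z}{3} is an antiderivative of f.
Check: d/dz[\frac{z^{3}}{6} - \frac{4 z}{3}] = \frac{z^{2}}{2} - \frac{4}{3}, which equals f(z).
F(2) = - \frac{4}{3}; F(0) = 0.
Integral = F(2) - F(0) = - \frac{4}{3}.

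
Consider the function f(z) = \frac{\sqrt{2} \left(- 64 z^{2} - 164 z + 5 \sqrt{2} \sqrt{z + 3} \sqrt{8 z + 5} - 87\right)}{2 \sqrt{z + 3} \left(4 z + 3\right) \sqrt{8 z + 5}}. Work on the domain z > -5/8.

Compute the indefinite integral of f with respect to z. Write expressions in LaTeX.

F(z) = - 2 \sqrt{z + 3} \sqrt{4 z + \frac{5}{2}} + \frac{5 \log{\left(2 z + \frac{3}{2} \right)}}{4} + C

Recover f(z) by differentiating a candidate F(z); any mismatch rules it out.
Check: d/dz[- 2 \sqrt{z + 3} \sqrt{4 z + \frac{5}{2}} + \frac{5 \log{\left(2 z + \frac{3}{2} \right)}}{4}] = \frac{- 64 z^{2} - 164 z + 5 \sqrt{2} \sqrt{z + 3} \sqrt{8 z + 5} - 87}{4 \sqrt{2} z \sqrt{z + 3} \sqrt{8 z + 5} + 3 \sqrt{2} \sqrt{z + 3} \sqrt{8 z + 5}}, which equals f(z).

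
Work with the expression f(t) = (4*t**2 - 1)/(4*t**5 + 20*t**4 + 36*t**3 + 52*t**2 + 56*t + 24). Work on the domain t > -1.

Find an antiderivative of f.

An antiderivative is F(t) = (-55*t*log(t + 1) + 35*t*log(t + 3) + 10*t*log(t**2 + 2) + 14*sqrt(2)*t*atan(sqrt(2)*t/2) - 55*log(t + 1) + 35*log(t + 3) + 10*log(t**2 + 2) + 14*sqrt(2)*atan(sqrt(2)*t/2) - 22)/(176*t + 176).

The denominator factors as 4*(t + 1)**2*(t + 3)*(t**2 + 2); partial fractions split f into directly integrable pieces: (5*t + 7)/(44*(t**2 + 2)) + 35/(176*(t + 3)) - 5/(16*(t + 1)) + 1/(8*(t + 1)**2).
Check: d/dt[(-55*t*log(t + 1) + 35*t*log(t + 3) + 10*t*log(t**2 + 2) + 14*sqrt(2)*t*atan(sqrt(2)*t/2) - 55*log(t + 1) + 35*log(t + 3) + 10*log(t**2 + 2) + 14*sqrt(2)*atan(sqrt(2)*t/2) - 22)/(176*t + 176)] = (4*t**2 - 1)/(4*t**5 + 20*t**4 + 36*t**3 + 52*t**2 + 56*t + 24) = f(t).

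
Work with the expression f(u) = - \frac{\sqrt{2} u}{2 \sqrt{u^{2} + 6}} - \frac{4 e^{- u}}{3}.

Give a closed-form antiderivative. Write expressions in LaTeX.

An antiderivative is F(u) = - \sqrt{\frac{u^{2}}{2} + 3} + \frac{4 e^{- u}}{3}.

The integrand splits into summands that can be handled one at a time.
Check: d/du[- \sqrt{\frac{u^{2}}{2} + 3} + \frac{4 e^{- u}}{3}] = \frac{\left(- 3 \sqrt{2} u e^{u} - 8 \sqrt{u^{2} + 6}\right) e^{- u}}{6 \sqrt{u^{2} + 6}}, which equals f(u).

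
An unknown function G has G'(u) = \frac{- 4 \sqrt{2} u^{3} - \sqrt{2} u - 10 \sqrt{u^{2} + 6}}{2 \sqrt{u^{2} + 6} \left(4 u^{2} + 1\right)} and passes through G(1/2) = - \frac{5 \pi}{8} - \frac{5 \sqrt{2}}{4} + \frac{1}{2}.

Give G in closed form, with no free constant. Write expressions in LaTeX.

Recover the given G'(u) by differentiating a candidate G(u); any mismatch rules it out.
A general antiderivative is - \sqrt{\frac{u^{2}}{2} + 3} - \frac{5 \operatorname{atan}{\left(2 u \right)}}{2} + C.
The condition gives C = - \frac{5 \pi}{8} - \frac{5 \sqrt{2}}{4} + \frac{1}{2} - (- \frac{5 \pi}{8} - \frac{5 \sqrt{2}}{4}) = \frac{1}{2}.
So G(u) = - \sqrt{\frac{u^{2}}{2} + 3} - \frac{5 \operatorname{atan}{\left(2 u \right)}}{2} + \frac{1}{2}.
Check: d/du[- \sqrt{\frac{u^{2}}{2} + 3} - \frac{5 \operatorname{atan}{\left(2 u \right)}}{2} + \frac{1}{2}] = \frac{- 4 \sqrt{2} u^{3} - \sqrt{2} u - 10 \sqrt{u^{2} + 6}}{8 u^{2} \sqrt{u^{2} + 6} + 2 \sqrt{u^{2} + 6}}, which equals G'(u).

G(u) = - \sqrt{\frac{u^{2}}{2} + 3} - \frac{5 \operatorname{atan}{\left(2 u \right)}}{2} + \frac{1}{2}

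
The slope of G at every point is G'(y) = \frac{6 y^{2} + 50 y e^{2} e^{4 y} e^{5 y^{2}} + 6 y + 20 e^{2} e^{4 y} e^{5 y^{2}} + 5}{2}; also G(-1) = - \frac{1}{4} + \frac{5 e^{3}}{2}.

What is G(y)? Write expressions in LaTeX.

G(y) = y^{3} + \frac{3 y^{2}}{2} + \frac{5 y}{2} + \frac{5 e^{2} e^{4 y} e^{5 y^{2}}}{2} + \frac{7}{4}

The proposed G(y) is checked by its d/dy: the result must match the given G'(y).
A general antiderivative is y^{3} + \frac{3 y^{2}}{2} + \frac{5 y}{2} + \frac{5 e^{5 y^{2} + 4 y + 2}}{2} + \frac{3}{4} + C.
The condition gives C = - \frac{1}{4} + \frac{5 e^{3}}{2} - (- \frac{5}{4} + \frac{5 e^{3}}{2}) = 1.
So G(y) = y^{3} + \frac{3 y^{2}}{2} + \frac{5 y}{2} + \frac{5 e^{2} e^{4 y} e^{5 y^{2}}}{2} + \frac{7}{4}.
Check: d/dy[y^{3} + \frac{3 y^{2}}{2} + \frac{5 y}{2} + \frac{5 e^{2} e^{4 y} e^{5 y^{2}}}{2} + \frac{7}{4}] = 3 y^{2} + 25 y e^{2} e^{4 y} e^{5 y^{2}} + 3 y + 10 e^{2} e^{4 y} e^{5 y^{2}} + \frac{5}{2}, which equals G'(y).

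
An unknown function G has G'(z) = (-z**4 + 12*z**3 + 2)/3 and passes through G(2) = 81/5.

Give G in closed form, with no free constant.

For G(z) to be correct, d/dz[G] must agree with the stated G'(z) identically.
A general antiderivative is -z**5/15 + z**4 + 2*z/3 + C.
The condition gives C = 81/5 - (76/5) = 1.
So G(z) = (-z**5 + 15*z**4 + 10*z + 15)/15.
Check: d/dz[(-z**5 + 15*z**4 + 10*z + 15)/15] = -z**4/3 + 4*z**3 + 2/3, which equals G'(z).

G(z) = (-z**5 + 15*z**4 + 10*z + 15)/15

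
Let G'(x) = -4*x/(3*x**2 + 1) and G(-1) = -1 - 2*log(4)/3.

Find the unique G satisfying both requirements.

G(x) = -(2*log(3*x**2 + 1) + 3)/3

G'(x) matches the chain-rule pattern g'(h)*h' with inner function h(x) = 3*x**2 + 1; substituting u = h(x) collapses the integral.
A general antiderivative is -2*log(3*x**2 + 1)/3 + C.
The condition gives C = -1 - 2*log(4)/3 - (-2*log(4)/3) = -1.
So G(x) = -(2*log(3*x**2 + 1) + 3)/3.
Check: d/dx[-(2*log(3*x**2 + 1) + 3)/3] = -4*x/(3*x**2 + 1) = G'(x).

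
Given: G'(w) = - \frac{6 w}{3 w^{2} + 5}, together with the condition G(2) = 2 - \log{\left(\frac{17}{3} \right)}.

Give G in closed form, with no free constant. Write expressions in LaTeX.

The substitution u = w^{2} + \frac{5}{3} works: G'(w) is exactly (dG/du)*(du/dw) for that inner function.
A general antiderivative is - \log{\left(w^{2} + \frac{5}{3} \right)} + C.
The condition gives C = 2 - \log{\left(\frac{17}{3} \right)} - (- \log{\left(\frac{17}{3} \right)}) = 2.
So G(w) = 2 - \log{\left(w^{2} + \frac{5}{3} \right)}.
Check: d/dw[2 - \log{\left(w^{2} + \frac{5}{3} \right)}] = - \frac{6 w}{3 w^{2} + 5} = G'(w).

G(w) = 2 - \log{\left(w^{2} + \frac{5}{3} \right)}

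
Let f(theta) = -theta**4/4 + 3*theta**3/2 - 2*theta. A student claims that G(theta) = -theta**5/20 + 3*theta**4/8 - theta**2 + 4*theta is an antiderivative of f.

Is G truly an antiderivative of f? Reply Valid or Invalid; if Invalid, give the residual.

Invalid: d/dtheta[G] - f = 4, which is not 0.

d/dtheta[G] = -theta**4/4 + 3*theta**3/2 - 2*theta + 4
d/dtheta[G] - f(theta) = 4 != 0.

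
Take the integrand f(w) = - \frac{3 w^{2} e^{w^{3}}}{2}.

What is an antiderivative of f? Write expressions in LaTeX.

An antiderivative is F(w) = - \frac{e^{w^{3}}}{2}.

Whatever form F(w) takes, F'(w) = f(w) is non-negotiable.
Check: d/dw[- \frac{e^{w^{3}}}{2}] = - \frac{3 w^{2} e^{w^{3}}}{2} = f(w).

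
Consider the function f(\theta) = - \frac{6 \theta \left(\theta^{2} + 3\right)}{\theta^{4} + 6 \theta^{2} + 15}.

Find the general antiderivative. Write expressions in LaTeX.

f matches the chain-rule pattern g'(h)*h' with inner function h(\theta) = \frac{\theta^{4}}{3} + 2 \theta^{2} + 5; substituting u = h(\theta) collapses the integral.
Check: d/d\theta[- \frac{3 \log{\left(\frac{\theta^{4}}{3} + 2 \theta^{2} + 5 \right)}}{2}] = \frac{- 6 \theta^{3} - 18 \theta}{\theta^{4} + 6 \theta^{2} + 15}, which equals f(\theta).

F(\theta) = - \frac{3 \log{\left(\frac{\theta^{4}}{3} + 2 \theta^{2} + 5 \right)}}{2} + C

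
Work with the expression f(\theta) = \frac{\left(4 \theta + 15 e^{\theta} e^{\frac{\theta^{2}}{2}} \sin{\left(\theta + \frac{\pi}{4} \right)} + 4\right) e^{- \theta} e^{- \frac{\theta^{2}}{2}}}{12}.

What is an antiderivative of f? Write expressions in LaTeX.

Recover f(\theta) by differentiating a candidate F(\theta); any mismatch rules it out.
Check: d/d\theta[\frac{\left(- 15 e^{\theta} e^{\frac{\theta^{2}}{2}} \cos{\left(\theta + \frac{\pi}{4} \right)} - 4\right) e^{- \theta} e^{- \frac{\theta^{2}}{2}}}{12}] = \frac{\left(4 \theta + 15 e^{\theta} e^{\frac{\theta^{2}}{2}} \sin{\left(\theta + \frac{\pi}{4} \right)} + 4\right) e^{- \theta} e^{- \frac{\theta^{2}}{2}}}{12} = f(\theta).

An antiderivative is F(\theta) = \frac{\left(- 15 e^{\theta} e^{\frac{\theta^{2}}{2}} \cos{\left(\theta + \frac{\pi}{4} \right)} - 4\right) e^{- \theta} e^{- \frac{\theta^{2}}{2}}}{12}.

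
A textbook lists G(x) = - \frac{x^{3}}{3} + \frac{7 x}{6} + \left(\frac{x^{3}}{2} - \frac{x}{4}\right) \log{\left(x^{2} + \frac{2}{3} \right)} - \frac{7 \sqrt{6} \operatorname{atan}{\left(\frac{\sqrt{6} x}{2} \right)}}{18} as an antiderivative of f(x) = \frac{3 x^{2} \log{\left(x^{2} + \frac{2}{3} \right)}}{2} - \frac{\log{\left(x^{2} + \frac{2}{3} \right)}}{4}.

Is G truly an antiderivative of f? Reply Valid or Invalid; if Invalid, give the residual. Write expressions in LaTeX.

d/dx[G] = \frac{3 x^{2} \log{\left(x^{2} + \frac{2}{3} \right)}}{2} - \frac{\log{\left(x^{2} + \frac{2}{3} \right)}}{4}
This equals f(x) exactly, so the claim holds.

Valid - differentiating G returns exactly f.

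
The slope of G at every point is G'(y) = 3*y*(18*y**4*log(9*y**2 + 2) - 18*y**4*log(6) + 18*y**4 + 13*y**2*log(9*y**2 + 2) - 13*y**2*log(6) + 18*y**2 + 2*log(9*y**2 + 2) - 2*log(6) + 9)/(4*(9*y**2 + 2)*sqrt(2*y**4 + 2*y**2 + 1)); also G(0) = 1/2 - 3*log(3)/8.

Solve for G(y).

G(y) = 3*sqrt(2*y**4 + 2*y**2 + 1)*log(3*y**2/2 + 1/3)/8 + 1/2

G'(y) has the shape u'v + uv' for u = 3*sqrt(2*y**4 + 2*y**2 + 1)/8 and v = log(3*y**2/2 + 1/3) — it is the derivative of the product u*v.
A general antiderivative is 3*sqrt(2*y**4 + 2*y**2 + 1)*log(3*y**2/2 + 1/3)/8 + C.
The condition gives C = 1/2 - 3*log(3)/8 - (-3*log(3)/8) = 1/2.
So G(y) = 3*sqrt(2*y**4 + 2*y**2 + 1)*log(3*y**2/2 + 1/3)/8 + 1/2.
Check: d/dy[3*sqrt(2*y**4 + 2*y**2 + 1)*log(3*y**2/2 + 1/3)/8 + 1/2] = (54*y**5*log(9*y**2 + 2) - 54*y**5*log(6) + 54*y**5 + 39*y**3*log(9*y**2 + 2) - 39*y**3*log(6) + 54*y**3 + 6*y*log(9*y**2 + 2) - 6*y*log(6) + 27*y)/(36*y**2*sqrt(2*y**4 + 2*y**2 + 1) + 8*sqrt(2*y**4 + 2*y**2 + 1)), which equals G'(y).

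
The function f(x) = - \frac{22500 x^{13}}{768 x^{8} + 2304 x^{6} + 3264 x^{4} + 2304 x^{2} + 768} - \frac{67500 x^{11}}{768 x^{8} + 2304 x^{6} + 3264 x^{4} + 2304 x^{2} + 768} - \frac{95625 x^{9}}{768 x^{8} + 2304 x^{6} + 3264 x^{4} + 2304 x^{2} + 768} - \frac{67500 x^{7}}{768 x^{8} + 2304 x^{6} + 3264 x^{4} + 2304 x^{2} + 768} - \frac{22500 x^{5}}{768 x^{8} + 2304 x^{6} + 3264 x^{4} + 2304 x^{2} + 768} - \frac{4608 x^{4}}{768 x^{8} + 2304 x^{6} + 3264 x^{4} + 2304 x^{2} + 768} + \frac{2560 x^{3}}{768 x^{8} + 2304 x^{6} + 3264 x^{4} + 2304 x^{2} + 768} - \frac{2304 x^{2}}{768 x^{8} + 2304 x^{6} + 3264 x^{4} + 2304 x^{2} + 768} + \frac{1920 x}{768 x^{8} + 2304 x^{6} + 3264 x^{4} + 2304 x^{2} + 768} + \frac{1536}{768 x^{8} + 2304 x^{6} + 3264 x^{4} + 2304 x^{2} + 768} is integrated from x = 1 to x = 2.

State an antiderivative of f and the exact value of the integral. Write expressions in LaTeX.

Antiderivative: F(x) = \frac{- 3750 x^{10} - 5625 x^{8} - 3750 x^{6} + 1536 x - 640}{768 x^{4} + 1152 x^{2} + 768}; value = - \frac{906201}{2944}

The integrand splits into summands that can be handled one at a time.
F(x) = \frac{- 3750 x^{10} - 5625 x^{8} - 3750 x^{6} + 1536 x - 640}{768 x^{4} + 1152 x^{2} + 768} is an antiderivative of f.
Check: d/dx[\frac{- 3750 x^{10} - 5625 x^{8} - 3750 x^{6} + 1536 x - 640}{768 x^{4} + 1152 x^{2} + 768}] = \frac{- 22500 x^{13} - 67500 x^{11} - 95625 x^{9} - 67500 x^{7} - 22500 x^{5} - 4608 x^{4} + 2560 x^{3} - 2304 x^{2} + 1920 x + 1536}{768 x^{8} + 2304 x^{6} + 3264 x^{4} + 2304 x^{2} + 768}, which equals f(x).
F(2) = - \frac{21553}{69}; F(1) = - \frac{1747}{384}.
Integral = F(2) - F(1) = - \frac{906201}{2944}.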